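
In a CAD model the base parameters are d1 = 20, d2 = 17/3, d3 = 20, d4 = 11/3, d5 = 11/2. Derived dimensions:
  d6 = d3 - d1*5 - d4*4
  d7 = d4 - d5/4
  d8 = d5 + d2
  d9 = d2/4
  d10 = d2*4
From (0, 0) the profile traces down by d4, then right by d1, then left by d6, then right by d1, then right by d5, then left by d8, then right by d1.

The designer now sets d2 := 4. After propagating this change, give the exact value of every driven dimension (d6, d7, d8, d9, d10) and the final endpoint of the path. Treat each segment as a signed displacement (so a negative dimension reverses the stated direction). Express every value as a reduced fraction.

d6 = -284/3
d7 = 55/24
d8 = 19/2
d9 = 1
d10 = 16
endpoint = (452/3, -11/3)

Apply edit: d2 := 4
  d6 = d3 - d1*5 - d4*4 = -284/3
  d7 = d4 - d5/4 = 55/24
  d8 = d5 + d2 = 19/2
  d9 = d2/4 = 1
  d10 = d2*4 = 16
Walk from origin (0, 0):
  seg 1: down by d4 = 11/3 → (0, -11/3)
  seg 2: right by d1 = 20 → (20, -11/3)
  seg 3: left by d6 = -284/3 → (344/3, -11/3)
  seg 4: right by d1 = 20 → (404/3, -11/3)
  seg 5: right by d5 = 11/2 → (841/6, -11/3)
  seg 6: left by d8 = 19/2 → (392/3, -11/3)
  seg 7: right by d1 = 20 → (452/3, -11/3)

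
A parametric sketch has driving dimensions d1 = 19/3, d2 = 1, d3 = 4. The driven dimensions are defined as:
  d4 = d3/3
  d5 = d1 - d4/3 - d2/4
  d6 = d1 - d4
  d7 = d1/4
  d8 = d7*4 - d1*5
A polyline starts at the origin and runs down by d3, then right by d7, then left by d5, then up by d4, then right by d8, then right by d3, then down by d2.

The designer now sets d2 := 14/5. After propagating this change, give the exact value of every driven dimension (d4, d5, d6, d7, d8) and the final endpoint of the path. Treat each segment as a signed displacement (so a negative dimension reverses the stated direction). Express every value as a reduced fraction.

d4 = 4/3
d5 = 467/90
d6 = 5
d7 = 19/12
d8 = -76/3
endpoint = (-4489/180, -82/15)

Apply edit: d2 := 14/5
  d4 = d3/3 = 4/3
  d5 = d1 - d4/3 - d2/4 = 467/90
  d6 = d1 - d4 = 5
  d7 = d1/4 = 19/12
  d8 = d7*4 - d1*5 = -76/3
Walk from origin (0, 0):
  seg 1: down by d3 = 4 → (0, -4)
  seg 2: right by d7 = 19/12 → (19/12, -4)
  seg 3: left by d5 = 467/90 → (-649/180, -4)
  seg 4: up by d4 = 4/3 → (-649/180, -8/3)
  seg 5: right by d8 = -76/3 → (-5209/180, -8/3)
  seg 6: right by d3 = 4 → (-4489/180, -8/3)
  seg 7: down by d2 = 14/5 → (-4489/180, -82/15)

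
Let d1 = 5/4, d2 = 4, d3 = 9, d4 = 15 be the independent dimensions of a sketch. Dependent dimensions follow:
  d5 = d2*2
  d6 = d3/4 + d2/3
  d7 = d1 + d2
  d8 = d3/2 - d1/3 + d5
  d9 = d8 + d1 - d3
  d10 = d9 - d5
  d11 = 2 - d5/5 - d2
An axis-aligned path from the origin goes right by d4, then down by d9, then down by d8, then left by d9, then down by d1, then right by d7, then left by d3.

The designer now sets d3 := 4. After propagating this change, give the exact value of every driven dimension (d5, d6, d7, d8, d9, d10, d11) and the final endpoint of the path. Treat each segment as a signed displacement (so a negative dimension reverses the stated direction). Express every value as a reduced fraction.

d5 = 8
d6 = 7/3
d7 = 21/4
d8 = 115/12
d9 = 41/6
d10 = -7/6
d11 = -18/5
endpoint = (113/12, -53/3)

Apply edit: d3 := 4
  d5 = d2*2 = 8
  d6 = d3/4 + d2/3 = 7/3
  d7 = d1 + d2 = 21/4
  d8 = d3/2 - d1/3 + d5 = 115/12
  d9 = d8 + d1 - d3 = 41/6
  d10 = d9 - d5 = -7/6
  d11 = 2 - d5/5 - d2 = -18/5
Walk from origin (0, 0):
  seg 1: right by d4 = 15 → (15, 0)
  seg 2: down by d9 = 41/6 → (15, -41/6)
  seg 3: down by d8 = 115/12 → (15, -197/12)
  seg 4: left by d9 = 41/6 → (49/6, -197/12)
  seg 5: down by d1 = 5/4 → (49/6, -53/3)
  seg 6: right by d7 = 21/4 → (161/12, -53/3)
  seg 7: left by d3 = 4 → (113/12, -53/3)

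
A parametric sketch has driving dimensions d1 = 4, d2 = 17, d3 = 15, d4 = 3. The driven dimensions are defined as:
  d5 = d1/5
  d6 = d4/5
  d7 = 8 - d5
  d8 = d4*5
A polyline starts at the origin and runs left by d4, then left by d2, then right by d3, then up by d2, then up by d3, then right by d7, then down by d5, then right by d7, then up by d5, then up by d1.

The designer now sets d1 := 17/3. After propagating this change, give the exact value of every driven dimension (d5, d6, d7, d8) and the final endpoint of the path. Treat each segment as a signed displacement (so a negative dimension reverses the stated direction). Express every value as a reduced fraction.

Apply edit: d1 := 17/3
  d5 = d1/5 = 17/15
  d6 = d4/5 = 3/5
  d7 = 8 - d5 = 103/15
  d8 = d4*5 = 15
Walk from origin (0, 0):
  seg 1: left by d4 = 3 → (-3, 0)
  seg 2: left by d2 = 17 → (-20, 0)
  seg 3: right by d3 = 15 → (-5, 0)
  seg 4: up by d2 = 17 → (-5, 17)
  seg 5: up by d3 = 15 → (-5, 32)
  seg 6: right by d7 = 103/15 → (28/15, 32)
  seg 7: down by d5 = 17/15 → (28/15, 463/15)
  seg 8: right by d7 = 103/15 → (131/15, 463/15)
  seg 9: up by d5 = 17/15 → (131/15, 32)
  seg 10: up by d1 = 17/3 → (131/15, 113/3)

d5 = 17/15
d6 = 3/5
d7 = 103/15
d8 = 15
endpoint = (131/15, 113/3)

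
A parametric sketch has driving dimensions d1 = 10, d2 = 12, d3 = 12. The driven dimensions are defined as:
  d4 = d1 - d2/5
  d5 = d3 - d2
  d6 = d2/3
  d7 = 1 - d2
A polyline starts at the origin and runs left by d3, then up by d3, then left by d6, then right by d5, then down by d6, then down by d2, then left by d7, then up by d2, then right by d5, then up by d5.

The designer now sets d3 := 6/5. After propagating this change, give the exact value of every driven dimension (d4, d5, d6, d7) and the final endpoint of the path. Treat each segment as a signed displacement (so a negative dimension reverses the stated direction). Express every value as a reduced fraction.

d4 = 38/5
d5 = -54/5
d6 = 4
d7 = -11
endpoint = (-79/5, -68/5)

Apply edit: d3 := 6/5
  d4 = d1 - d2/5 = 38/5
  d5 = d3 - d2 = -54/5
  d6 = d2/3 = 4
  d7 = 1 - d2 = -11
Walk from origin (0, 0):
  seg 1: left by d3 = 6/5 → (-6/5, 0)
  seg 2: up by d3 = 6/5 → (-6/5, 6/5)
  seg 3: left by d6 = 4 → (-26/5, 6/5)
  seg 4: right by d5 = -54/5 → (-16, 6/5)
  seg 5: down by d6 = 4 → (-16, -14/5)
  seg 6: down by d2 = 12 → (-16, -74/5)
  seg 7: left by d7 = -11 → (-5, -74/5)
  seg 8: up by d2 = 12 → (-5, -14/5)
  seg 9: right by d5 = -54/5 → (-79/5, -14/5)
  seg 10: up by d5 = -54/5 → (-79/5, -68/5)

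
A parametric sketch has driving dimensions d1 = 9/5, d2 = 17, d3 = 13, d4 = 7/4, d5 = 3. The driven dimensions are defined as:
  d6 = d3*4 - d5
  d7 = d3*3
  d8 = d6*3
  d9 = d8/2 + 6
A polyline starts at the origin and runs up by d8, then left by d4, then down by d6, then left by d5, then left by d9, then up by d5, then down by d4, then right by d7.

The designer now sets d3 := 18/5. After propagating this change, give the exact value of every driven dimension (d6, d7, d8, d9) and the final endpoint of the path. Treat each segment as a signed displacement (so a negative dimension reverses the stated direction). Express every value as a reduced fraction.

Apply edit: d3 := 18/5
  d6 = d3*4 - d5 = 57/5
  d7 = d3*3 = 54/5
  d8 = d6*3 = 171/5
  d9 = d8/2 + 6 = 231/10
Walk from origin (0, 0):
  seg 1: up by d8 = 171/5 → (0, 171/5)
  seg 2: left by d4 = 7/4 → (-7/4, 171/5)
  seg 3: down by d6 = 57/5 → (-7/4, 114/5)
  seg 4: left by d5 = 3 → (-19/4, 114/5)
  seg 5: left by d9 = 231/10 → (-557/20, 114/5)
  seg 6: up by d5 = 3 → (-557/20, 129/5)
  seg 7: down by d4 = 7/4 → (-557/20, 481/20)
  seg 8: right by d7 = 54/5 → (-341/20, 481/20)

d6 = 57/5
d7 = 54/5
d8 = 171/5
d9 = 231/10
endpoint = (-341/20, 481/20)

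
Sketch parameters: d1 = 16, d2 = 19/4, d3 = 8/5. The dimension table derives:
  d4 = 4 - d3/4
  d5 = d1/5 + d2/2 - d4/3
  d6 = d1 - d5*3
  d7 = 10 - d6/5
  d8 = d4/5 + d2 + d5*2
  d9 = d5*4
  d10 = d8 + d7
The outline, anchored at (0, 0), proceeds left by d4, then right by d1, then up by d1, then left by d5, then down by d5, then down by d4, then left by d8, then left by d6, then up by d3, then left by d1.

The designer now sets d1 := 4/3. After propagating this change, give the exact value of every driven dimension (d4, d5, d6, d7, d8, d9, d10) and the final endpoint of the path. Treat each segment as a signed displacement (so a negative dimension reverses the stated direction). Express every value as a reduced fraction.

d4 = 18/5
d5 = 173/120
d6 = -359/120
d7 = 6359/600
d8 = 1253/150
d9 = 173/30
d10 = 11371/600
endpoint = (-3121/300, -253/120)

Apply edit: d1 := 4/3
  d4 = 4 - d3/4 = 18/5
  d5 = d1/5 + d2/2 - d4/3 = 173/120
  d6 = d1 - d5*3 = -359/120
  d7 = 10 - d6/5 = 6359/600
  d8 = d4/5 + d2 + d5*2 = 1253/150
  d9 = d5*4 = 173/30
  d10 = d8 + d7 = 11371/600
Walk from origin (0, 0):
  seg 1: left by d4 = 18/5 → (-18/5, 0)
  seg 2: right by d1 = 4/3 → (-34/15, 0)
  seg 3: up by d1 = 4/3 → (-34/15, 4/3)
  seg 4: left by d5 = 173/120 → (-89/24, 4/3)
  seg 5: down by d5 = 173/120 → (-89/24, -13/120)
  seg 6: down by d4 = 18/5 → (-89/24, -89/24)
  seg 7: left by d8 = 1253/150 → (-7237/600, -89/24)
  seg 8: left by d6 = -359/120 → (-907/100, -89/24)
  seg 9: up by d3 = 8/5 → (-907/100, -253/120)
  seg 10: left by d1 = 4/3 → (-3121/300, -253/120)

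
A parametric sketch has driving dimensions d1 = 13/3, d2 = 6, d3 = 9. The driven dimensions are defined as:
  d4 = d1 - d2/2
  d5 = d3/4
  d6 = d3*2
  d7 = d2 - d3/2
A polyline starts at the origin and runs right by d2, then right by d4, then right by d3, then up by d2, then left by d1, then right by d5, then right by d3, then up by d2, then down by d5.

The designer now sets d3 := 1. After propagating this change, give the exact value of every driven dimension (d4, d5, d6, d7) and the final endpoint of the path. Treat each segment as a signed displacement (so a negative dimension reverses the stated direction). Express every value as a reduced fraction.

d4 = 4/3
d5 = 1/4
d6 = 2
d7 = 11/2
endpoint = (21/4, 47/4)

Apply edit: d3 := 1
  d4 = d1 - d2/2 = 4/3
  d5 = d3/4 = 1/4
  d6 = d3*2 = 2
  d7 = d2 - d3/2 = 11/2
Walk from origin (0, 0):
  seg 1: right by d2 = 6 → (6, 0)
  seg 2: right by d4 = 4/3 → (22/3, 0)
  seg 3: right by d3 = 1 → (25/3, 0)
  seg 4: up by d2 = 6 → (25/3, 6)
  seg 5: left by d1 = 13/3 → (4, 6)
  seg 6: right by d5 = 1/4 → (17/4, 6)
  seg 7: right by d3 = 1 → (21/4, 6)
  seg 8: up by d2 = 6 → (21/4, 12)
  seg 9: down by d5 = 1/4 → (21/4, 47/4)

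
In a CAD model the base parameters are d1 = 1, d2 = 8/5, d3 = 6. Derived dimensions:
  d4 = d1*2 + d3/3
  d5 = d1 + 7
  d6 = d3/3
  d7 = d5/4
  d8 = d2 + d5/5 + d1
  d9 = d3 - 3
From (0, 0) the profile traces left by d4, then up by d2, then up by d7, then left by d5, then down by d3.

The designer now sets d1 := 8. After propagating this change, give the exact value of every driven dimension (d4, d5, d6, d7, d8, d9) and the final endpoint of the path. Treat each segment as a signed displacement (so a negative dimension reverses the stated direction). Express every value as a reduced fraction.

Apply edit: d1 := 8
  d4 = d1*2 + d3/3 = 18
  d5 = d1 + 7 = 15
  d6 = d3/3 = 2
  d7 = d5/4 = 15/4
  d8 = d2 + d5/5 + d1 = 63/5
  d9 = d3 - 3 = 3
Walk from origin (0, 0):
  seg 1: left by d4 = 18 → (-18, 0)
  seg 2: up by d2 = 8/5 → (-18, 8/5)
  seg 3: up by d7 = 15/4 → (-18, 107/20)
  seg 4: left by d5 = 15 → (-33, 107/20)
  seg 5: down by d3 = 6 → (-33, -13/20)

d4 = 18
d5 = 15
d6 = 2
d7 = 15/4
d8 = 63/5
d9 = 3
endpoint = (-33, -13/20)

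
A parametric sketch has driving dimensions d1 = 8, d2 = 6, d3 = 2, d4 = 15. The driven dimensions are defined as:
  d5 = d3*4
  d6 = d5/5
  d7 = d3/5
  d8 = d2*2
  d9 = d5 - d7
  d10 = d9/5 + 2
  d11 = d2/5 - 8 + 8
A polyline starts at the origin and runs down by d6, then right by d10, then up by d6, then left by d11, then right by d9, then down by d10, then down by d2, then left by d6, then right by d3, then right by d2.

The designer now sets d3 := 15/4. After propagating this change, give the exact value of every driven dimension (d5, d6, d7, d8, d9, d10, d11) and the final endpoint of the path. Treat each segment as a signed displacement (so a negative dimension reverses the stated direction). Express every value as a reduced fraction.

Apply edit: d3 := 15/4
  d5 = d3*4 = 15
  d6 = d5/5 = 3
  d7 = d3/5 = 3/4
  d8 = d2*2 = 12
  d9 = d5 - d7 = 57/4
  d10 = d9/5 + 2 = 97/20
  d11 = d2/5 - 8 + 8 = 6/5
Walk from origin (0, 0):
  seg 1: down by d6 = 3 → (0, -3)
  seg 2: right by d10 = 97/20 → (97/20, -3)
  seg 3: up by d6 = 3 → (97/20, 0)
  seg 4: left by d11 = 6/5 → (73/20, 0)
  seg 5: right by d9 = 57/4 → (179/10, 0)
  seg 6: down by d10 = 97/20 → (179/10, -97/20)
  seg 7: down by d2 = 6 → (179/10, -217/20)
  seg 8: left by d6 = 3 → (149/10, -217/20)
  seg 9: right by d3 = 15/4 → (373/20, -217/20)
  seg 10: right by d2 = 6 → (493/20, -217/20)

d5 = 15
d6 = 3
d7 = 3/4
d8 = 12
d9 = 57/4
d10 = 97/20
d11 = 6/5
endpoint = (493/20, -217/20)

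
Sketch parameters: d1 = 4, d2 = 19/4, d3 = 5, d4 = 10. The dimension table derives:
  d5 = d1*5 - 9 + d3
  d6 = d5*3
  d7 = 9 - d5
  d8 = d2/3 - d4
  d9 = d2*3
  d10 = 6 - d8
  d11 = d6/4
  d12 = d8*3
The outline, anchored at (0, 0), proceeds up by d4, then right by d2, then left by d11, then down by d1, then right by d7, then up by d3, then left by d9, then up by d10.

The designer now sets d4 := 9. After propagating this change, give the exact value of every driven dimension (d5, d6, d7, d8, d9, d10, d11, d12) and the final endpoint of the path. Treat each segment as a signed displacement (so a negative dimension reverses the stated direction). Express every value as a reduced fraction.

Apply edit: d4 := 9
  d5 = d1*5 - 9 + d3 = 16
  d6 = d5*3 = 48
  d7 = 9 - d5 = -7
  d8 = d2/3 - d4 = -89/12
  d9 = d2*3 = 57/4
  d10 = 6 - d8 = 161/12
  d11 = d6/4 = 12
  d12 = d8*3 = -89/4
Walk from origin (0, 0):
  seg 1: up by d4 = 9 → (0, 9)
  seg 2: right by d2 = 19/4 → (19/4, 9)
  seg 3: left by d11 = 12 → (-29/4, 9)
  seg 4: down by d1 = 4 → (-29/4, 5)
  seg 5: right by d7 = -7 → (-57/4, 5)
  seg 6: up by d3 = 5 → (-57/4, 10)
  seg 7: left by d9 = 57/4 → (-57/2, 10)
  seg 8: up by d10 = 161/12 → (-57/2, 281/12)

d5 = 16
d6 = 48
d7 = -7
d8 = -89/12
d9 = 57/4
d10 = 161/12
d11 = 12
d12 = -89/4
endpoint = (-57/2, 281/12)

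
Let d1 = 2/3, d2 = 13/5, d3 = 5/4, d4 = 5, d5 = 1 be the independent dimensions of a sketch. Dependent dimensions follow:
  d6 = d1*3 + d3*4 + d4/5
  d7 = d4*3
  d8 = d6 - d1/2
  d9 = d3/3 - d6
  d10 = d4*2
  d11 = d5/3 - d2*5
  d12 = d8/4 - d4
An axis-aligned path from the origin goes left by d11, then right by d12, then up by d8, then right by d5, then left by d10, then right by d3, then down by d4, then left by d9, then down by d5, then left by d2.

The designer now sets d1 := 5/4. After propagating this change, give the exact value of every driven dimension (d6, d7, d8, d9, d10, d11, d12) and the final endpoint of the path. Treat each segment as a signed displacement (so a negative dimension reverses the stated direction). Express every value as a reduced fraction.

d6 = 39/4
d7 = 15
d8 = 73/8
d9 = -28/3
d10 = 10
d11 = -38/3
d12 = -87/32
endpoint = (1429/160, 25/8)

Apply edit: d1 := 5/4
  d6 = d1*3 + d3*4 + d4/5 = 39/4
  d7 = d4*3 = 15
  d8 = d6 - d1/2 = 73/8
  d9 = d3/3 - d6 = -28/3
  d10 = d4*2 = 10
  d11 = d5/3 - d2*5 = -38/3
  d12 = d8/4 - d4 = -87/32
Walk from origin (0, 0):
  seg 1: left by d11 = -38/3 → (38/3, 0)
  seg 2: right by d12 = -87/32 → (955/96, 0)
  seg 3: up by d8 = 73/8 → (955/96, 73/8)
  seg 4: right by d5 = 1 → (1051/96, 73/8)
  seg 5: left by d10 = 10 → (91/96, 73/8)
  seg 6: right by d3 = 5/4 → (211/96, 73/8)
  seg 7: down by d4 = 5 → (211/96, 33/8)
  seg 8: left by d9 = -28/3 → (369/32, 33/8)
  seg 9: down by d5 = 1 → (369/32, 25/8)
  seg 10: left by d2 = 13/5 → (1429/160, 25/8)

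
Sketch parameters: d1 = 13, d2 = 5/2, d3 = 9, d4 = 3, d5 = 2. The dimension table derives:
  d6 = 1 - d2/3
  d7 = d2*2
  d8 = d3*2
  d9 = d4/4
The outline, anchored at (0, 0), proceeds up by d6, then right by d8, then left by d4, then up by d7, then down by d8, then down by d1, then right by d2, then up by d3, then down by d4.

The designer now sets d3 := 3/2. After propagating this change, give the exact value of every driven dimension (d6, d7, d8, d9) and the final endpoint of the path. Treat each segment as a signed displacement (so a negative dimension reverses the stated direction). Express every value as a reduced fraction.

d6 = 1/6
d7 = 5
d8 = 3
d9 = 3/4
endpoint = (5/2, -37/3)

Apply edit: d3 := 3/2
  d6 = 1 - d2/3 = 1/6
  d7 = d2*2 = 5
  d8 = d3*2 = 3
  d9 = d4/4 = 3/4
Walk from origin (0, 0):
  seg 1: up by d6 = 1/6 → (0, 1/6)
  seg 2: right by d8 = 3 → (3, 1/6)
  seg 3: left by d4 = 3 → (0, 1/6)
  seg 4: up by d7 = 5 → (0, 31/6)
  seg 5: down by d8 = 3 → (0, 13/6)
  seg 6: down by d1 = 13 → (0, -65/6)
  seg 7: right by d2 = 5/2 → (5/2, -65/6)
  seg 8: up by d3 = 3/2 → (5/2, -28/3)
  seg 9: down by d4 = 3 → (5/2, -37/3)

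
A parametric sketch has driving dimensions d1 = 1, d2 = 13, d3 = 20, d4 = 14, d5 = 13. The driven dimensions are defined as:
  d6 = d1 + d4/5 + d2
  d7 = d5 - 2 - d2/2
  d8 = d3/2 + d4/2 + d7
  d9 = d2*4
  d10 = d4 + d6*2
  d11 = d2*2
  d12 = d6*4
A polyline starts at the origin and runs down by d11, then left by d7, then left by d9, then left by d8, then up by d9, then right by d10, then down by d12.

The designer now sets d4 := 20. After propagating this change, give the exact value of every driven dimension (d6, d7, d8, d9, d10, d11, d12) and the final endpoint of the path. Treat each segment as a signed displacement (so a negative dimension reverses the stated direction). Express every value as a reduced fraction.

d6 = 18
d7 = 9/2
d8 = 49/2
d9 = 52
d10 = 56
d11 = 26
d12 = 72
endpoint = (-25, -46)

Apply edit: d4 := 20
  d6 = d1 + d4/5 + d2 = 18
  d7 = d5 - 2 - d2/2 = 9/2
  d8 = d3/2 + d4/2 + d7 = 49/2
  d9 = d2*4 = 52
  d10 = d4 + d6*2 = 56
  d11 = d2*2 = 26
  d12 = d6*4 = 72
Walk from origin (0, 0):
  seg 1: down by d11 = 26 → (0, -26)
  seg 2: left by d7 = 9/2 → (-9/2, -26)
  seg 3: left by d9 = 52 → (-113/2, -26)
  seg 4: left by d8 = 49/2 → (-81, -26)
  seg 5: up by d9 = 52 → (-81, 26)
  seg 6: right by d10 = 56 → (-25, 26)
  seg 7: down by d12 = 72 → (-25, -46)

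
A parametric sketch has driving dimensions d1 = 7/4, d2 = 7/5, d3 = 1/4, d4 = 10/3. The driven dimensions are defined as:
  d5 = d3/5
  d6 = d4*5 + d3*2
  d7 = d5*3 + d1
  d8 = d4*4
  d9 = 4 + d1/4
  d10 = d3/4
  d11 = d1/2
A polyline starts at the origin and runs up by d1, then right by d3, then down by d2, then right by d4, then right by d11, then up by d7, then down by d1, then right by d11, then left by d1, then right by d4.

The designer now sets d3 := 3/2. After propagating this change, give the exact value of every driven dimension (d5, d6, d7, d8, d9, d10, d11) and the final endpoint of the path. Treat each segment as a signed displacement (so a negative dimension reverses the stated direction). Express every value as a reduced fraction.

d5 = 3/10
d6 = 59/3
d7 = 53/20
d8 = 40/3
d9 = 71/16
d10 = 3/8
d11 = 7/8
endpoint = (49/6, 5/4)

Apply edit: d3 := 3/2
  d5 = d3/5 = 3/10
  d6 = d4*5 + d3*2 = 59/3
  d7 = d5*3 + d1 = 53/20
  d8 = d4*4 = 40/3
  d9 = 4 + d1/4 = 71/16
  d10 = d3/4 = 3/8
  d11 = d1/2 = 7/8
Walk from origin (0, 0):
  seg 1: up by d1 = 7/4 → (0, 7/4)
  seg 2: right by d3 = 3/2 → (3/2, 7/4)
  seg 3: down by d2 = 7/5 → (3/2, 7/20)
  seg 4: right by d4 = 10/3 → (29/6, 7/20)
  seg 5: right by d11 = 7/8 → (137/24, 7/20)
  seg 6: up by d7 = 53/20 → (137/24, 3)
  seg 7: down by d1 = 7/4 → (137/24, 5/4)
  seg 8: right by d11 = 7/8 → (79/12, 5/4)
  seg 9: left by d1 = 7/4 → (29/6, 5/4)
  seg 10: right by d4 = 10/3 → (49/6, 5/4)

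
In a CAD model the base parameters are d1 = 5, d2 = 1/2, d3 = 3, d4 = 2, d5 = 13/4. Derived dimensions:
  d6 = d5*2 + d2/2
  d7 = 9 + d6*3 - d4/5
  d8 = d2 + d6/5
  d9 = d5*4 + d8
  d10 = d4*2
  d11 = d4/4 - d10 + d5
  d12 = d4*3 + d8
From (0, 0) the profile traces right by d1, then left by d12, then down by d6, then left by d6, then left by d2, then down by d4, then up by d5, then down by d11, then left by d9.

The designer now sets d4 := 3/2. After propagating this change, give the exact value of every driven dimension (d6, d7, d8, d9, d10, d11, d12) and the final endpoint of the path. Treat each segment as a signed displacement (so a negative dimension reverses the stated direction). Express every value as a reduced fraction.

Apply edit: d4 := 3/2
  d6 = d5*2 + d2/2 = 27/4
  d7 = 9 + d6*3 - d4/5 = 579/20
  d8 = d2 + d6/5 = 37/20
  d9 = d5*4 + d8 = 297/20
  d10 = d4*2 = 3
  d11 = d4/4 - d10 + d5 = 5/8
  d12 = d4*3 + d8 = 127/20
Walk from origin (0, 0):
  seg 1: right by d1 = 5 → (5, 0)
  seg 2: left by d12 = 127/20 → (-27/20, 0)
  seg 3: down by d6 = 27/4 → (-27/20, -27/4)
  seg 4: left by d6 = 27/4 → (-81/10, -27/4)
  seg 5: left by d2 = 1/2 → (-43/5, -27/4)
  seg 6: down by d4 = 3/2 → (-43/5, -33/4)
  seg 7: up by d5 = 13/4 → (-43/5, -5)
  seg 8: down by d11 = 5/8 → (-43/5, -45/8)
  seg 9: left by d9 = 297/20 → (-469/20, -45/8)

d6 = 27/4
d7 = 579/20
d8 = 37/20
d9 = 297/20
d10 = 3
d11 = 5/8
d12 = 127/20
endpoint = (-469/20, -45/8)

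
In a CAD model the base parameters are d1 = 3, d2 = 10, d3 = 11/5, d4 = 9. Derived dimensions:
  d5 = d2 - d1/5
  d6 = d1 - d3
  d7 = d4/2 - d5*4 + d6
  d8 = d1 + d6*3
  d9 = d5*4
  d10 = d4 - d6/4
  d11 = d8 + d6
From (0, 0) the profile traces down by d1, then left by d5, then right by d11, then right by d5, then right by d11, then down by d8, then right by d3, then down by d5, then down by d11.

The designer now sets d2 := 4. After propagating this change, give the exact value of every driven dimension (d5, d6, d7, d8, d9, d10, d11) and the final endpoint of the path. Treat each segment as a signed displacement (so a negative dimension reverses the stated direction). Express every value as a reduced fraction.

d5 = 17/5
d6 = 4/5
d7 = -83/10
d8 = 27/5
d9 = 68/5
d10 = 44/5
d11 = 31/5
endpoint = (73/5, -18)

Apply edit: d2 := 4
  d5 = d2 - d1/5 = 17/5
  d6 = d1 - d3 = 4/5
  d7 = d4/2 - d5*4 + d6 = -83/10
  d8 = d1 + d6*3 = 27/5
  d9 = d5*4 = 68/5
  d10 = d4 - d6/4 = 44/5
  d11 = d8 + d6 = 31/5
Walk from origin (0, 0):
  seg 1: down by d1 = 3 → (0, -3)
  seg 2: left by d5 = 17/5 → (-17/5, -3)
  seg 3: right by d11 = 31/5 → (14/5, -3)
  seg 4: right by d5 = 17/5 → (31/5, -3)
  seg 5: right by d11 = 31/5 → (62/5, -3)
  seg 6: down by d8 = 27/5 → (62/5, -42/5)
  seg 7: right by d3 = 11/5 → (73/5, -42/5)
  seg 8: down by d5 = 17/5 → (73/5, -59/5)
  seg 9: down by d11 = 31/5 → (73/5, -18)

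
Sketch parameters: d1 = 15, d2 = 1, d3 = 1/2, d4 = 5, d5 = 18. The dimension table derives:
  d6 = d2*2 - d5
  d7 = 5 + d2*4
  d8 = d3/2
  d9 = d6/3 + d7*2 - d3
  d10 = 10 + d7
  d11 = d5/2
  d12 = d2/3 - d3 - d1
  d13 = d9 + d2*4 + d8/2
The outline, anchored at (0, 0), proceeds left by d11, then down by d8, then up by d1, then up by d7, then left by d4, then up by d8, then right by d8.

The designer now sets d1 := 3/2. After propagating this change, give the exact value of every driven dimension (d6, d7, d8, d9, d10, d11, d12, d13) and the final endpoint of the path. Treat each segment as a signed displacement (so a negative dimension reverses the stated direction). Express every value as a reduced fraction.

Apply edit: d1 := 3/2
  d6 = d2*2 - d5 = -16
  d7 = 5 + d2*4 = 9
  d8 = d3/2 = 1/4
  d9 = d6/3 + d7*2 - d3 = 73/6
  d10 = 10 + d7 = 19
  d11 = d5/2 = 9
  d12 = d2/3 - d3 - d1 = -5/3
  d13 = d9 + d2*4 + d8/2 = 391/24
Walk from origin (0, 0):
  seg 1: left by d11 = 9 → (-9, 0)
  seg 2: down by d8 = 1/4 → (-9, -1/4)
  seg 3: up by d1 = 3/2 → (-9, 5/4)
  seg 4: up by d7 = 9 → (-9, 41/4)
  seg 5: left by d4 = 5 → (-14, 41/4)
  seg 6: up by d8 = 1/4 → (-14, 21/2)
  seg 7: right by d8 = 1/4 → (-55/4, 21/2)

d6 = -16
d7 = 9
d8 = 1/4
d9 = 73/6
d10 = 19
d11 = 9
d12 = -5/3
d13 = 391/24
endpoint = (-55/4, 21/2)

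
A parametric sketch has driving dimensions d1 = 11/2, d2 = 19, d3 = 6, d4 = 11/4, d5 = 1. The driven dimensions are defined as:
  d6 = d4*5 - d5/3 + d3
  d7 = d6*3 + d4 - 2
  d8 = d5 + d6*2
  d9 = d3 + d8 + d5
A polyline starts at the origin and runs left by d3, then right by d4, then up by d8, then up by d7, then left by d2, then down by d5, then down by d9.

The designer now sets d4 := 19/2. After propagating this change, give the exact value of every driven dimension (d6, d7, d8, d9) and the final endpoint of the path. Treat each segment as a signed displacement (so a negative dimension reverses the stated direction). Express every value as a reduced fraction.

d6 = 319/6
d7 = 167
d8 = 322/3
d9 = 343/3
endpoint = (-31/2, 159)

Apply edit: d4 := 19/2
  d6 = d4*5 - d5/3 + d3 = 319/6
  d7 = d6*3 + d4 - 2 = 167
  d8 = d5 + d6*2 = 322/3
  d9 = d3 + d8 + d5 = 343/3
Walk from origin (0, 0):
  seg 1: left by d3 = 6 → (-6, 0)
  seg 2: right by d4 = 19/2 → (7/2, 0)
  seg 3: up by d8 = 322/3 → (7/2, 322/3)
  seg 4: up by d7 = 167 → (7/2, 823/3)
  seg 5: left by d2 = 19 → (-31/2, 823/3)
  seg 6: down by d5 = 1 → (-31/2, 820/3)
  seg 7: down by d9 = 343/3 → (-31/2, 159)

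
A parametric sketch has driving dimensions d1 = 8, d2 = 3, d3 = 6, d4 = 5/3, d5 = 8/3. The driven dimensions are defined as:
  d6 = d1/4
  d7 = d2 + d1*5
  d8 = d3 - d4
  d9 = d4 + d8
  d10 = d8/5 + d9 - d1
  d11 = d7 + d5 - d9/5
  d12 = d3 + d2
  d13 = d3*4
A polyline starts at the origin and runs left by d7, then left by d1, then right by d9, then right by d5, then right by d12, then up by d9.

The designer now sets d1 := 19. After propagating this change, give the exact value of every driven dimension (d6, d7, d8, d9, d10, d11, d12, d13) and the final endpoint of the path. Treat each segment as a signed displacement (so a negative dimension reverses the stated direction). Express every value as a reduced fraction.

d6 = 19/4
d7 = 98
d8 = 13/3
d9 = 6
d10 = -182/15
d11 = 1492/15
d12 = 9
d13 = 24
endpoint = (-298/3, 6)

Apply edit: d1 := 19
  d6 = d1/4 = 19/4
  d7 = d2 + d1*5 = 98
  d8 = d3 - d4 = 13/3
  d9 = d4 + d8 = 6
  d10 = d8/5 + d9 - d1 = -182/15
  d11 = d7 + d5 - d9/5 = 1492/15
  d12 = d3 + d2 = 9
  d13 = d3*4 = 24
Walk from origin (0, 0):
  seg 1: left by d7 = 98 → (-98, 0)
  seg 2: left by d1 = 19 → (-117, 0)
  seg 3: right by d9 = 6 → (-111, 0)
  seg 4: right by d5 = 8/3 → (-325/3, 0)
  seg 5: right by d12 = 9 → (-298/3, 0)
  seg 6: up by d9 = 6 → (-298/3, 6)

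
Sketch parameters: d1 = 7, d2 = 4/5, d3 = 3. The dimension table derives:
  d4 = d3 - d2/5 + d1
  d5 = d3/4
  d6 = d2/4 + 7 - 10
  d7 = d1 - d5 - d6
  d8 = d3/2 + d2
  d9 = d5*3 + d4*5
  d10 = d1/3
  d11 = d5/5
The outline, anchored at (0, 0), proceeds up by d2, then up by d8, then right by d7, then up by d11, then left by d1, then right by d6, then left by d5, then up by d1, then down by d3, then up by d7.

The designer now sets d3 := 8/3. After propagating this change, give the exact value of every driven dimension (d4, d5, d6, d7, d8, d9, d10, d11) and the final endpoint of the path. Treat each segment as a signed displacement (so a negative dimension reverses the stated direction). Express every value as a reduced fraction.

Apply edit: d3 := 8/3
  d4 = d3 - d2/5 + d1 = 713/75
  d5 = d3/4 = 2/3
  d6 = d2/4 + 7 - 10 = -14/5
  d7 = d1 - d5 - d6 = 137/15
  d8 = d3/2 + d2 = 32/15
  d9 = d5*3 + d4*5 = 743/15
  d10 = d1/3 = 7/3
  d11 = d5/5 = 2/15
Walk from origin (0, 0):
  seg 1: up by d2 = 4/5 → (0, 4/5)
  seg 2: up by d8 = 32/15 → (0, 44/15)
  seg 3: right by d7 = 137/15 → (137/15, 44/15)
  seg 4: up by d11 = 2/15 → (137/15, 46/15)
  seg 5: left by d1 = 7 → (32/15, 46/15)
  seg 6: right by d6 = -14/5 → (-2/3, 46/15)
  seg 7: left by d5 = 2/3 → (-4/3, 46/15)
  seg 8: up by d1 = 7 → (-4/3, 151/15)
  seg 9: down by d3 = 8/3 → (-4/3, 37/5)
  seg 10: up by d7 = 137/15 → (-4/3, 248/15)

d4 = 713/75
d5 = 2/3
d6 = -14/5
d7 = 137/15
d8 = 32/15
d9 = 743/15
d10 = 7/3
d11 = 2/15
endpoint = (-4/3, 248/15)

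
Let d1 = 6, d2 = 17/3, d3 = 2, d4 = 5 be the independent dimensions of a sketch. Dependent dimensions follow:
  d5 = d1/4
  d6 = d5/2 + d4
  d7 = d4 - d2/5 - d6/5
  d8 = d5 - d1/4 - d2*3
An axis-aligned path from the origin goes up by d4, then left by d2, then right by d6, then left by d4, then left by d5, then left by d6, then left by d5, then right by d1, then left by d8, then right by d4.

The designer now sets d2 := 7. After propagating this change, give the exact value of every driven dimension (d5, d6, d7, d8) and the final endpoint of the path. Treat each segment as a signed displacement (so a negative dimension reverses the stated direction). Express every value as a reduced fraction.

d5 = 3/2
d6 = 23/4
d7 = 49/20
d8 = -21
endpoint = (17, 5)

Apply edit: d2 := 7
  d5 = d1/4 = 3/2
  d6 = d5/2 + d4 = 23/4
  d7 = d4 - d2/5 - d6/5 = 49/20
  d8 = d5 - d1/4 - d2*3 = -21
Walk from origin (0, 0):
  seg 1: up by d4 = 5 → (0, 5)
  seg 2: left by d2 = 7 → (-7, 5)
  seg 3: right by d6 = 23/4 → (-5/4, 5)
  seg 4: left by d4 = 5 → (-25/4, 5)
  seg 5: left by d5 = 3/2 → (-31/4, 5)
  seg 6: left by d6 = 23/4 → (-27/2, 5)
  seg 7: left by d5 = 3/2 → (-15, 5)
  seg 8: right by d1 = 6 → (-9, 5)
  seg 9: left by d8 = -21 → (12, 5)
  seg 10: right by d4 = 5 → (17, 5)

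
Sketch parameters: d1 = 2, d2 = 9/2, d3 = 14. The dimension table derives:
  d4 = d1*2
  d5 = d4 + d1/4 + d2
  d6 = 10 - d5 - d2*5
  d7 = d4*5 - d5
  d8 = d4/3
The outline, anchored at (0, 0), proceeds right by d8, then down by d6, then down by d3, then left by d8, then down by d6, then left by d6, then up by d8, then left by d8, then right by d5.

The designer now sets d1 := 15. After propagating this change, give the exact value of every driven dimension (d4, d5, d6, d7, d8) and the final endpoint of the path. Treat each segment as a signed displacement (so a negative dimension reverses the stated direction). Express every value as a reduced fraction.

Apply edit: d1 := 15
  d4 = d1*2 = 30
  d5 = d4 + d1/4 + d2 = 153/4
  d6 = 10 - d5 - d2*5 = -203/4
  d7 = d4*5 - d5 = 447/4
  d8 = d4/3 = 10
Walk from origin (0, 0):
  seg 1: right by d8 = 10 → (10, 0)
  seg 2: down by d6 = -203/4 → (10, 203/4)
  seg 3: down by d3 = 14 → (10, 147/4)
  seg 4: left by d8 = 10 → (0, 147/4)
  seg 5: down by d6 = -203/4 → (0, 175/2)
  seg 6: left by d6 = -203/4 → (203/4, 175/2)
  seg 7: up by d8 = 10 → (203/4, 195/2)
  seg 8: left by d8 = 10 → (163/4, 195/2)
  seg 9: right by d5 = 153/4 → (79, 195/2)

d4 = 30
d5 = 153/4
d6 = -203/4
d7 = 447/4
d8 = 10
endpoint = (79, 195/2)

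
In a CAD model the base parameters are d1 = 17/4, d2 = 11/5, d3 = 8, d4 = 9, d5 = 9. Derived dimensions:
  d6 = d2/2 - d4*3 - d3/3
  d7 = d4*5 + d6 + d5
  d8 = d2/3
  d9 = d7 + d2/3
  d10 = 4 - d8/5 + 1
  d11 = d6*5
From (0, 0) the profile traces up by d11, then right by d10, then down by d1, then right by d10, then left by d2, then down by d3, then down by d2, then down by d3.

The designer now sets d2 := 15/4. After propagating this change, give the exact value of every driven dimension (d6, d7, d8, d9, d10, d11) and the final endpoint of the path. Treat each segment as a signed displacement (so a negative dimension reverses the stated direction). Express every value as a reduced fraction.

Apply edit: d2 := 15/4
  d6 = d2/2 - d4*3 - d3/3 = -667/24
  d7 = d4*5 + d6 + d5 = 629/24
  d8 = d2/3 = 5/4
  d9 = d7 + d2/3 = 659/24
  d10 = 4 - d8/5 + 1 = 19/4
  d11 = d6*5 = -3335/24
Walk from origin (0, 0):
  seg 1: up by d11 = -3335/24 → (0, -3335/24)
  seg 2: right by d10 = 19/4 → (19/4, -3335/24)
  seg 3: down by d1 = 17/4 → (19/4, -3437/24)
  seg 4: right by d10 = 19/4 → (19/2, -3437/24)
  seg 5: left by d2 = 15/4 → (23/4, -3437/24)
  seg 6: down by d3 = 8 → (23/4, -3629/24)
  seg 7: down by d2 = 15/4 → (23/4, -3719/24)
  seg 8: down by d3 = 8 → (23/4, -3911/24)

d6 = -667/24
d7 = 629/24
d8 = 5/4
d9 = 659/24
d10 = 19/4
d11 = -3335/24
endpoint = (23/4, -3911/24)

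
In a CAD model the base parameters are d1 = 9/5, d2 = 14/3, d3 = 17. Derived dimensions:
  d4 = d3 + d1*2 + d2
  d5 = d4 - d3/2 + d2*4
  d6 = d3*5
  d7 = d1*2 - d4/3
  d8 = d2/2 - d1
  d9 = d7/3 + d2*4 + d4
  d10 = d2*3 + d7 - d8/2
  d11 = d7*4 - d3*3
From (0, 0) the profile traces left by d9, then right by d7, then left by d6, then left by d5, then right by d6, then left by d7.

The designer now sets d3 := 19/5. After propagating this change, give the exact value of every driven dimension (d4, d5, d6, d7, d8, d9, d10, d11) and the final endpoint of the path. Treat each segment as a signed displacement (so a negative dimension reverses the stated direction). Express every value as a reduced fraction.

d4 = 181/15
d5 = 173/6
d6 = 19
d7 = -19/45
d8 = 8/15
d9 = 826/27
d10 = 599/45
d11 = -589/45
endpoint = (-3209/54, 0)

Apply edit: d3 := 19/5
  d4 = d3 + d1*2 + d2 = 181/15
  d5 = d4 - d3/2 + d2*4 = 173/6
  d6 = d3*5 = 19
  d7 = d1*2 - d4/3 = -19/45
  d8 = d2/2 - d1 = 8/15
  d9 = d7/3 + d2*4 + d4 = 826/27
  d10 = d2*3 + d7 - d8/2 = 599/45
  d11 = d7*4 - d3*3 = -589/45
Walk from origin (0, 0):
  seg 1: left by d9 = 826/27 → (-826/27, 0)
  seg 2: right by d7 = -19/45 → (-4187/135, 0)
  seg 3: left by d6 = 19 → (-6752/135, 0)
  seg 4: left by d5 = 173/6 → (-21289/270, 0)
  seg 5: right by d6 = 19 → (-16159/270, 0)
  seg 6: left by d7 = -19/45 → (-3209/54, 0)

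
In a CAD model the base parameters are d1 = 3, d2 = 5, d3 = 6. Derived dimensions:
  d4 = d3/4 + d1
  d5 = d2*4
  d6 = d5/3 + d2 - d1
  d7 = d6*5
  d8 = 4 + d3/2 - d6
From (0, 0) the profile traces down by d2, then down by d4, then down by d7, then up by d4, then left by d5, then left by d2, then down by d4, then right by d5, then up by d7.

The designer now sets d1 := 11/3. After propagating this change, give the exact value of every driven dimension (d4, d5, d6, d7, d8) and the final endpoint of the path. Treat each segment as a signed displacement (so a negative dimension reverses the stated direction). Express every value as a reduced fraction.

Apply edit: d1 := 11/3
  d4 = d3/4 + d1 = 31/6
  d5 = d2*4 = 20
  d6 = d5/3 + d2 - d1 = 8
  d7 = d6*5 = 40
  d8 = 4 + d3/2 - d6 = -1
Walk from origin (0, 0):
  seg 1: down by d2 = 5 → (0, -5)
  seg 2: down by d4 = 31/6 → (0, -61/6)
  seg 3: down by d7 = 40 → (0, -301/6)
  seg 4: up by d4 = 31/6 → (0, -45)
  seg 5: left by d5 = 20 → (-20, -45)
  seg 6: left by d2 = 5 → (-25, -45)
  seg 7: down by d4 = 31/6 → (-25, -301/6)
  seg 8: right by d5 = 20 → (-5, -301/6)
  seg 9: up by d7 = 40 → (-5, -61/6)

d4 = 31/6
d5 = 20
d6 = 8
d7 = 40
d8 = -1
endpoint = (-5, -61/6)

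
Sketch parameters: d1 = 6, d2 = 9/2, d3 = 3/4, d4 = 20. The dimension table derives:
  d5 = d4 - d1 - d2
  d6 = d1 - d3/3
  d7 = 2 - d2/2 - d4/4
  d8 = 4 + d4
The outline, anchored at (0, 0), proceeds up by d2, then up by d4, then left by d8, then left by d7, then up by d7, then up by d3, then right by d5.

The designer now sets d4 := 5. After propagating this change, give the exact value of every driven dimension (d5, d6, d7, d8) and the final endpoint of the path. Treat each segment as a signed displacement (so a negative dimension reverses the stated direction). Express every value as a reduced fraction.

Apply edit: d4 := 5
  d5 = d4 - d1 - d2 = -11/2
  d6 = d1 - d3/3 = 23/4
  d7 = 2 - d2/2 - d4/4 = -3/2
  d8 = 4 + d4 = 9
Walk from origin (0, 0):
  seg 1: up by d2 = 9/2 → (0, 9/2)
  seg 2: up by d4 = 5 → (0, 19/2)
  seg 3: left by d8 = 9 → (-9, 19/2)
  seg 4: left by d7 = -3/2 → (-15/2, 19/2)
  seg 5: up by d7 = -3/2 → (-15/2, 8)
  seg 6: up by d3 = 3/4 → (-15/2, 35/4)
  seg 7: right by d5 = -11/2 → (-13, 35/4)

d5 = -11/2
d6 = 23/4
d7 = -3/2
d8 = 9
endpoint = (-13, 35/4)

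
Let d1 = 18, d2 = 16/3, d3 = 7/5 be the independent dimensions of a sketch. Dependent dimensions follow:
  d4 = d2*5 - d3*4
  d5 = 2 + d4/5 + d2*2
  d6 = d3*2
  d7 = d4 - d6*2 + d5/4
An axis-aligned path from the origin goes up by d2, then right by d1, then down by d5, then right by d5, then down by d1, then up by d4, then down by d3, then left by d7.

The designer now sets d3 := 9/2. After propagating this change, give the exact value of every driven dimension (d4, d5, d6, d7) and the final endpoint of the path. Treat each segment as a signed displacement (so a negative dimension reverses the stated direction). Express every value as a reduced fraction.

d4 = 26/3
d5 = 72/5
d6 = 9
d7 = -86/15
endpoint = (572/15, -229/10)

Apply edit: d3 := 9/2
  d4 = d2*5 - d3*4 = 26/3
  d5 = 2 + d4/5 + d2*2 = 72/5
  d6 = d3*2 = 9
  d7 = d4 - d6*2 + d5/4 = -86/15
Walk from origin (0, 0):
  seg 1: up by d2 = 16/3 → (0, 16/3)
  seg 2: right by d1 = 18 → (18, 16/3)
  seg 3: down by d5 = 72/5 → (18, -136/15)
  seg 4: right by d5 = 72/5 → (162/5, -136/15)
  seg 5: down by d1 = 18 → (162/5, -406/15)
  seg 6: up by d4 = 26/3 → (162/5, -92/5)
  seg 7: down by d3 = 9/2 → (162/5, -229/10)
  seg 8: left by d7 = -86/15 → (572/15, -229/10)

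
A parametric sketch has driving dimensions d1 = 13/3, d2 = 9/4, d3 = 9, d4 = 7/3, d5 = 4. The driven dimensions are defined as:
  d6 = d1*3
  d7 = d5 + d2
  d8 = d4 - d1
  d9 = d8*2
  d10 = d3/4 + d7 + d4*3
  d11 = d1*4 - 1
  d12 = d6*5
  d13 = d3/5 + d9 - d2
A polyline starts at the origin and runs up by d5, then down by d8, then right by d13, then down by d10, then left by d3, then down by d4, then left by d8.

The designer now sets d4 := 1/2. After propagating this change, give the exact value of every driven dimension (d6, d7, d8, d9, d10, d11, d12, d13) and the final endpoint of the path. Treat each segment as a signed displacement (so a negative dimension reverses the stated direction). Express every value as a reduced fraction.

Apply edit: d4 := 1/2
  d6 = d1*3 = 13
  d7 = d5 + d2 = 25/4
  d8 = d4 - d1 = -23/6
  d9 = d8*2 = -23/3
  d10 = d3/4 + d7 + d4*3 = 10
  d11 = d1*4 - 1 = 49/3
  d12 = d6*5 = 65
  d13 = d3/5 + d9 - d2 = -487/60
Walk from origin (0, 0):
  seg 1: up by d5 = 4 → (0, 4)
  seg 2: down by d8 = -23/6 → (0, 47/6)
  seg 3: right by d13 = -487/60 → (-487/60, 47/6)
  seg 4: down by d10 = 10 → (-487/60, -13/6)
  seg 5: left by d3 = 9 → (-1027/60, -13/6)
  seg 6: down by d4 = 1/2 → (-1027/60, -8/3)
  seg 7: left by d8 = -23/6 → (-797/60, -8/3)

d6 = 13
d7 = 25/4
d8 = -23/6
d9 = -23/3
d10 = 10
d11 = 49/3
d12 = 65
d13 = -487/60
endpoint = (-797/60, -8/3)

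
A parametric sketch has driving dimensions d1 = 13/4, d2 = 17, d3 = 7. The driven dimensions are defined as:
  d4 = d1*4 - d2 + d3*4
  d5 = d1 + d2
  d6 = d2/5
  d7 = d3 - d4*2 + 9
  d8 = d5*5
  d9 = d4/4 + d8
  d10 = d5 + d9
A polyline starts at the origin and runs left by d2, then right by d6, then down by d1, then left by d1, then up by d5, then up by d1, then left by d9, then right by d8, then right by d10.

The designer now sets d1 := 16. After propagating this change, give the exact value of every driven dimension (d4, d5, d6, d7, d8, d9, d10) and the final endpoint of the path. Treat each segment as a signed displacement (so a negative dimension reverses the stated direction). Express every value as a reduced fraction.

Apply edit: d1 := 16
  d4 = d1*4 - d2 + d3*4 = 75
  d5 = d1 + d2 = 33
  d6 = d2/5 = 17/5
  d7 = d3 - d4*2 + 9 = -134
  d8 = d5*5 = 165
  d9 = d4/4 + d8 = 735/4
  d10 = d5 + d9 = 867/4
Walk from origin (0, 0):
  seg 1: left by d2 = 17 → (-17, 0)
  seg 2: right by d6 = 17/5 → (-68/5, 0)
  seg 3: down by d1 = 16 → (-68/5, -16)
  seg 4: left by d1 = 16 → (-148/5, -16)
  seg 5: up by d5 = 33 → (-148/5, 17)
  seg 6: up by d1 = 16 → (-148/5, 33)
  seg 7: left by d9 = 735/4 → (-4267/20, 33)
  seg 8: right by d8 = 165 → (-967/20, 33)
  seg 9: right by d10 = 867/4 → (842/5, 33)

d4 = 75
d5 = 33
d6 = 17/5
d7 = -134
d8 = 165
d9 = 735/4
d10 = 867/4
endpoint = (842/5, 33)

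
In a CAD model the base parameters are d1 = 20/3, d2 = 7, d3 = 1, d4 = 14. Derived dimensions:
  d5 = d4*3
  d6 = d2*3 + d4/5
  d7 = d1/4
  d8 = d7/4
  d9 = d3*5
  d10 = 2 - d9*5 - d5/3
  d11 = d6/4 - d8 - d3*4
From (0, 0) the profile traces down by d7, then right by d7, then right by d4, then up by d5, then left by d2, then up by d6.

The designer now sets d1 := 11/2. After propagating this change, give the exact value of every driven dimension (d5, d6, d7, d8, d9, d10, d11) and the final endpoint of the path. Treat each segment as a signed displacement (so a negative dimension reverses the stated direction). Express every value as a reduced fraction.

d5 = 42
d6 = 119/5
d7 = 11/8
d8 = 11/32
d9 = 5
d10 = -37
d11 = 257/160
endpoint = (67/8, 2577/40)

Apply edit: d1 := 11/2
  d5 = d4*3 = 42
  d6 = d2*3 + d4/5 = 119/5
  d7 = d1/4 = 11/8
  d8 = d7/4 = 11/32
  d9 = d3*5 = 5
  d10 = 2 - d9*5 - d5/3 = -37
  d11 = d6/4 - d8 - d3*4 = 257/160
Walk from origin (0, 0):
  seg 1: down by d7 = 11/8 → (0, -11/8)
  seg 2: right by d7 = 11/8 → (11/8, -11/8)
  seg 3: right by d4 = 14 → (123/8, -11/8)
  seg 4: up by d5 = 42 → (123/8, 325/8)
  seg 5: left by d2 = 7 → (67/8, 325/8)
  seg 6: up by d6 = 119/5 → (67/8, 2577/40)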